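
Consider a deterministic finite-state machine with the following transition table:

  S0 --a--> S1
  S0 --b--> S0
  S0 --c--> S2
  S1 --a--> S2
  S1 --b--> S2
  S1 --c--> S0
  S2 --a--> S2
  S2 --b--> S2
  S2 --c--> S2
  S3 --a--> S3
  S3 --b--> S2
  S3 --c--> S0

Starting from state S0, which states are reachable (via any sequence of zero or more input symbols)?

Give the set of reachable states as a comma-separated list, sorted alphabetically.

Answer: S0, S1, S2

Derivation:
BFS from S0:
  visit S0: S0--a-->S1 (new), S0--b-->S0 (seen), S0--c-->S2 (new)
  visit S1: S1--a-->S2 (seen), S1--b-->S2 (seen), S1--c-->S0 (seen)
  visit S2: S2--a-->S2 (seen), S2--b-->S2 (seen), S2--c-->S2 (seen)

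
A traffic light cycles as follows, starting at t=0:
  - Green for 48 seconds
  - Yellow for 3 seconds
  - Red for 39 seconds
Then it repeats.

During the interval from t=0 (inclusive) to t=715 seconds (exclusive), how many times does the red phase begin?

Answer: 8

Derivation:
Cycle = 48+3+39 = 90s
red phase starts at t = k*90 + 51 for k=0,1,2,...
Need k*90+51 < 715 → k < 7.378
k ∈ {0, ..., 7} → 8 starts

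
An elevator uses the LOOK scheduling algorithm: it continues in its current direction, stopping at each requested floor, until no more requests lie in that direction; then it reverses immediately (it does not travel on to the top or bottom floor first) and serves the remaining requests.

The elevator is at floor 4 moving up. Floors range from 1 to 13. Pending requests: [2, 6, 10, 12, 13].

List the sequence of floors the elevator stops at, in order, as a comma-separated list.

Answer: 6, 10, 12, 13, 2

Derivation:
Current: 4, moving UP
Serve above first (ascending): [6, 10, 12, 13]
Then reverse, serve below (descending): [2]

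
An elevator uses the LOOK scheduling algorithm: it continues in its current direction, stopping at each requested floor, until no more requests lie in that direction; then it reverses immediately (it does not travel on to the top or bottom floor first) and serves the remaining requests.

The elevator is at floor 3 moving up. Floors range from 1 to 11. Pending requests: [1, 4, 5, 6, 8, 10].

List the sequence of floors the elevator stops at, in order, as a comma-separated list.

Current: 3, moving UP
Serve above first (ascending): [4, 5, 6, 8, 10]
Then reverse, serve below (descending): [1]

Answer: 4, 5, 6, 8, 10, 1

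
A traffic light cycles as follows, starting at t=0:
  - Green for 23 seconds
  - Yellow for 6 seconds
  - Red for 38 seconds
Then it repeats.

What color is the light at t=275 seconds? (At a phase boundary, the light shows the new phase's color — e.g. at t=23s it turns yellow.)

Cycle length = 23 + 6 + 38 = 67s
t = 275, phase_t = 275 mod 67 = 7
7 < 23 (green end) → GREEN

Answer: green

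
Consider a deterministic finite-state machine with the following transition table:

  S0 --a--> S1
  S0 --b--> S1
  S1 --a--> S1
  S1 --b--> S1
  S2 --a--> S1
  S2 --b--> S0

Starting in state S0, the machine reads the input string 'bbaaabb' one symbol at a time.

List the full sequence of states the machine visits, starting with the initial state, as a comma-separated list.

Start: S0
  read 'b': S0 --b--> S1
  read 'b': S1 --b--> S1
  read 'a': S1 --a--> S1
  read 'a': S1 --a--> S1
  read 'a': S1 --a--> S1
  read 'b': S1 --b--> S1
  read 'b': S1 --b--> S1

Answer: S0, S1, S1, S1, S1, S1, S1, S1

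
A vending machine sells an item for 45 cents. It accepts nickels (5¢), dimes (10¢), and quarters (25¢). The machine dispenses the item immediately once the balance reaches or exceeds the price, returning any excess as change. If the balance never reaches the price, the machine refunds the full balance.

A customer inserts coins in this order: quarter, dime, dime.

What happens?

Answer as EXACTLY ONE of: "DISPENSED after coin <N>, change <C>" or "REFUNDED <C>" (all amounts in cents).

Answer: DISPENSED after coin 3, change 0

Derivation:
Price: 45¢
Coin 1 (quarter, 25¢): balance = 25¢
Coin 2 (dime, 10¢): balance = 35¢
Coin 3 (dime, 10¢): balance = 45¢
  → balance >= price → DISPENSE, change = 45 - 45 = 0¢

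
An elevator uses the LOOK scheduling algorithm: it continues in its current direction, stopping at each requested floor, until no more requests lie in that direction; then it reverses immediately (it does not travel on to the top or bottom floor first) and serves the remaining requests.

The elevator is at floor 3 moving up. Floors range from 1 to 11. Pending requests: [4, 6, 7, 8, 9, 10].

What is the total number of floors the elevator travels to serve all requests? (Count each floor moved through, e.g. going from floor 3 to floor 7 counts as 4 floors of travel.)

Start at floor 3 moving up, LOOK stop order: [4, 6, 7, 8, 9, 10]
  3 → 4: |4-3| = 1, total = 1
  4 → 6: |6-4| = 2, total = 3
  6 → 7: |7-6| = 1, total = 4
  7 → 8: |8-7| = 1, total = 5
  8 → 9: |9-8| = 1, total = 6
  9 → 10: |10-9| = 1, total = 7

Answer: 7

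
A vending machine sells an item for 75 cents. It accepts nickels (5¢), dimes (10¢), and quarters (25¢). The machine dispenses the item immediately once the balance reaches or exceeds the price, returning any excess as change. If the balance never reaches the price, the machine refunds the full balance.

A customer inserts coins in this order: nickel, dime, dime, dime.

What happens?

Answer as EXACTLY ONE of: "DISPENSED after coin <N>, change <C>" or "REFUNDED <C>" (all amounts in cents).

Answer: REFUNDED 35

Derivation:
Price: 75¢
Coin 1 (nickel, 5¢): balance = 5¢
Coin 2 (dime, 10¢): balance = 15¢
Coin 3 (dime, 10¢): balance = 25¢
Coin 4 (dime, 10¢): balance = 35¢
All coins inserted, balance 35¢ < price 75¢ → REFUND 35¢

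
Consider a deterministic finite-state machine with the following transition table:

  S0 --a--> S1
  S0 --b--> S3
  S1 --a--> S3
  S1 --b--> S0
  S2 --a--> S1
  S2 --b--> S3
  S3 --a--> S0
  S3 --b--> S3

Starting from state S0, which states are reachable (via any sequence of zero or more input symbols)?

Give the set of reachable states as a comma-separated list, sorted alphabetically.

Answer: S0, S1, S3

Derivation:
BFS from S0:
  visit S0: S0--a-->S1 (new), S0--b-->S3 (new)
  visit S1: S1--a-->S3 (seen), S1--b-->S0 (seen)
  visit S3: S3--a-->S0 (seen), S3--b-->S3 (seen)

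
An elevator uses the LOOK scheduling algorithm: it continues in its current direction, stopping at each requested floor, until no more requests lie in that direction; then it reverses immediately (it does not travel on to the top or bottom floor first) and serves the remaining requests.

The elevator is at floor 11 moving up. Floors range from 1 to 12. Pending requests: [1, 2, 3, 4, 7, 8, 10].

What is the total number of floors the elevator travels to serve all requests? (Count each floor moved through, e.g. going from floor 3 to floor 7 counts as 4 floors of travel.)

Start at floor 11 moving up, LOOK stop order: [10, 8, 7, 4, 3, 2, 1]
  11 → 10: |10-11| = 1, total = 1
  10 → 8: |8-10| = 2, total = 3
  8 → 7: |7-8| = 1, total = 4
  7 → 4: |4-7| = 3, total = 7
  4 → 3: |3-4| = 1, total = 8
  3 → 2: |2-3| = 1, total = 9
  2 → 1: |1-2| = 1, total = 10

Answer: 10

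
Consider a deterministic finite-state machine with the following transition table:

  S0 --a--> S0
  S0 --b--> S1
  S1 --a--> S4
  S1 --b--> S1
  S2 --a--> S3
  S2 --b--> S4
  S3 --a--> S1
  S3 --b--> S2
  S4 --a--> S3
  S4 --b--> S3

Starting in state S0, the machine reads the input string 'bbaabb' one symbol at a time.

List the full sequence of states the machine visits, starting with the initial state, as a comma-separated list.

Answer: S0, S1, S1, S4, S3, S2, S4

Derivation:
Start: S0
  read 'b': S0 --b--> S1
  read 'b': S1 --b--> S1
  read 'a': S1 --a--> S4
  read 'a': S4 --a--> S3
  read 'b': S3 --b--> S2
  read 'b': S2 --b--> S4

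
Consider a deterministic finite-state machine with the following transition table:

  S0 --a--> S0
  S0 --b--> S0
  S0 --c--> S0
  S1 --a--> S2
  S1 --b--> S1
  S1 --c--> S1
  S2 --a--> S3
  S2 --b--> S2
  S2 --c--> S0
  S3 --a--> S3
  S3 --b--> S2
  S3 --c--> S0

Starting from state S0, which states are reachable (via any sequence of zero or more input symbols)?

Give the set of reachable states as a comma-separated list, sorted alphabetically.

BFS from S0:
  visit S0: S0--a-->S0 (seen), S0--b-->S0 (seen), S0--c-->S0 (seen)

Answer: S0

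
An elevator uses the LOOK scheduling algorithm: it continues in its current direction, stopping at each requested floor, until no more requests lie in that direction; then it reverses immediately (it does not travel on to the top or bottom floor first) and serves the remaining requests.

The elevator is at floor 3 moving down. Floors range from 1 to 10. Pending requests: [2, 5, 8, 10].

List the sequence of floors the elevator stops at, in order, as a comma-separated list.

Current: 3, moving DOWN
Serve below first (descending): [2]
Then reverse, serve above (ascending): [5, 8, 10]

Answer: 2, 5, 8, 10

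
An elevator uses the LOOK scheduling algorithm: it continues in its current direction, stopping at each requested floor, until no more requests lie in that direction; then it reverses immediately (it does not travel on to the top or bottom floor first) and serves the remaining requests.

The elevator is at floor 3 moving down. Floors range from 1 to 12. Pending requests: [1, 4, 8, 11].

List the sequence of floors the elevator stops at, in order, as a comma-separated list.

Answer: 1, 4, 8, 11

Derivation:
Current: 3, moving DOWN
Serve below first (descending): [1]
Then reverse, serve above (ascending): [4, 8, 11]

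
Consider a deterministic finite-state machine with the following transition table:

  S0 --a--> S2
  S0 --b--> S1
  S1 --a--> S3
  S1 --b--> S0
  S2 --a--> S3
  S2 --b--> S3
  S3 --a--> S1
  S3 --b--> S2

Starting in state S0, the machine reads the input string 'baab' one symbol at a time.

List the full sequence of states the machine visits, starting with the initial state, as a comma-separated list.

Start: S0
  read 'b': S0 --b--> S1
  read 'a': S1 --a--> S3
  read 'a': S3 --a--> S1
  read 'b': S1 --b--> S0

Answer: S0, S1, S3, S1, S0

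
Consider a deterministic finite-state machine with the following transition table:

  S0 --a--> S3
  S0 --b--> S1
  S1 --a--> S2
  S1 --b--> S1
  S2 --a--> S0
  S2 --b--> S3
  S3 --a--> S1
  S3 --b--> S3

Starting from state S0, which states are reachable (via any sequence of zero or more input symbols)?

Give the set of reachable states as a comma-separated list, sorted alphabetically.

Answer: S0, S1, S2, S3

Derivation:
BFS from S0:
  visit S0: S0--a-->S3 (new), S0--b-->S1 (new)
  visit S3: S3--a-->S1 (seen), S3--b-->S3 (seen)
  visit S1: S1--a-->S2 (new), S1--b-->S1 (seen)
  visit S2: S2--a-->S0 (seen), S2--b-->S3 (seen)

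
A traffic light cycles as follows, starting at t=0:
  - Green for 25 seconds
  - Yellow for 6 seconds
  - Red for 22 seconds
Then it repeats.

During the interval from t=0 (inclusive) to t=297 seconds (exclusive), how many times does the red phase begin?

Answer: 6

Derivation:
Cycle = 25+6+22 = 53s
red phase starts at t = k*53 + 31 for k=0,1,2,...
Need k*53+31 < 297 → k < 5.019
k ∈ {0, ..., 5} → 6 starts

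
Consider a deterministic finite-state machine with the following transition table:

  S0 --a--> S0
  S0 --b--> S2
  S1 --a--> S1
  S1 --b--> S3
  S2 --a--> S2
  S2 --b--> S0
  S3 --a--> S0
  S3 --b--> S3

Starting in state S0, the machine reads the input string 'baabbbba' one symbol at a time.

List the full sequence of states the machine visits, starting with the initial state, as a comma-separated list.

Start: S0
  read 'b': S0 --b--> S2
  read 'a': S2 --a--> S2
  read 'a': S2 --a--> S2
  read 'b': S2 --b--> S0
  read 'b': S0 --b--> S2
  read 'b': S2 --b--> S0
  read 'b': S0 --b--> S2
  read 'a': S2 --a--> S2

Answer: S0, S2, S2, S2, S0, S2, S0, S2, S2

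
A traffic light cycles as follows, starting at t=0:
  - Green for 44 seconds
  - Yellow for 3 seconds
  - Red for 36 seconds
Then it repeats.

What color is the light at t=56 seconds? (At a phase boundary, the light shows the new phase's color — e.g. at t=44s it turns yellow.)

Cycle length = 44 + 3 + 36 = 83s
t = 56, phase_t = 56 mod 83 = 56
56 >= 47 → RED

Answer: red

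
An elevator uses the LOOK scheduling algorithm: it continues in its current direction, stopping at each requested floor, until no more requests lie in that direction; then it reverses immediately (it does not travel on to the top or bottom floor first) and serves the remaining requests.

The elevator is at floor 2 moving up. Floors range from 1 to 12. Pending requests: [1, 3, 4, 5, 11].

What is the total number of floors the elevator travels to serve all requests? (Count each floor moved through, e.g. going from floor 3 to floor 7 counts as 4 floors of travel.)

Start at floor 2 moving up, LOOK stop order: [3, 4, 5, 11, 1]
  2 → 3: |3-2| = 1, total = 1
  3 → 4: |4-3| = 1, total = 2
  4 → 5: |5-4| = 1, total = 3
  5 → 11: |11-5| = 6, total = 9
  11 → 1: |1-11| = 10, total = 19

Answer: 19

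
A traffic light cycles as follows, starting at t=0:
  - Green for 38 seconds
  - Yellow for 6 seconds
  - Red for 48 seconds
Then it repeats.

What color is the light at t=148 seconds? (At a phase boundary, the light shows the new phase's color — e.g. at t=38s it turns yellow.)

Answer: red

Derivation:
Cycle length = 38 + 6 + 48 = 92s
t = 148, phase_t = 148 mod 92 = 56
56 >= 44 → RED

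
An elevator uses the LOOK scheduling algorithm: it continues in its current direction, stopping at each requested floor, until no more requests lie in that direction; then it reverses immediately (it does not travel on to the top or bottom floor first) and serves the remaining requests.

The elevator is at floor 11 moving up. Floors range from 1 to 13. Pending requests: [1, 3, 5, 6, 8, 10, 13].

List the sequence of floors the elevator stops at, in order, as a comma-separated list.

Answer: 13, 10, 8, 6, 5, 3, 1

Derivation:
Current: 11, moving UP
Serve above first (ascending): [13]
Then reverse, serve below (descending): [10, 8, 6, 5, 3, 1]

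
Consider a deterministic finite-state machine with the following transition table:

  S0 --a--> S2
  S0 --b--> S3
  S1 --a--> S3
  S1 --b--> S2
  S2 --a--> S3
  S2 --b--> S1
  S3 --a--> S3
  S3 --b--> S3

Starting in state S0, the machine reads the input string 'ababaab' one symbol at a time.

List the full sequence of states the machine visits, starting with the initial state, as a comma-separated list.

Answer: S0, S2, S1, S3, S3, S3, S3, S3

Derivation:
Start: S0
  read 'a': S0 --a--> S2
  read 'b': S2 --b--> S1
  read 'a': S1 --a--> S3
  read 'b': S3 --b--> S3
  read 'a': S3 --a--> S3
  read 'a': S3 --a--> S3
  read 'b': S3 --b--> S3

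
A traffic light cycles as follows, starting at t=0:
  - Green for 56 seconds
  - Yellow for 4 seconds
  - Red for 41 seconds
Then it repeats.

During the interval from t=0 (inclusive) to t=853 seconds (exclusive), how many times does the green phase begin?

Answer: 9

Derivation:
Cycle = 56+4+41 = 101s
green phase starts at t = k*101 + 0 for k=0,1,2,...
Need k*101+0 < 853 → k < 8.446
k ∈ {0, ..., 8} → 9 starts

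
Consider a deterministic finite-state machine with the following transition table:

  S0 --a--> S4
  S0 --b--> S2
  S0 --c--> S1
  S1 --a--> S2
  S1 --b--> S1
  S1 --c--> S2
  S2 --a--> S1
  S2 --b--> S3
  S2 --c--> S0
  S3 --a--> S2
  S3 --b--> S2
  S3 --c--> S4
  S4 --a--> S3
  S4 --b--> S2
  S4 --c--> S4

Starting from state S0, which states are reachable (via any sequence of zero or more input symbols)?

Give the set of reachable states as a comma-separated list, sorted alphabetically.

Answer: S0, S1, S2, S3, S4

Derivation:
BFS from S0:
  visit S0: S0--a-->S4 (new), S0--b-->S2 (new), S0--c-->S1 (new)
  visit S4: S4--a-->S3 (new), S4--b-->S2 (seen), S4--c-->S4 (seen)
  visit S2: S2--a-->S1 (seen), S2--b-->S3 (seen), S2--c-->S0 (seen)
  visit S1: S1--a-->S2 (seen), S1--b-->S1 (seen), S1--c-->S2 (seen)
  visit S3: S3--a-->S2 (seen), S3--b-->S2 (seen), S3--c-->S4 (seen)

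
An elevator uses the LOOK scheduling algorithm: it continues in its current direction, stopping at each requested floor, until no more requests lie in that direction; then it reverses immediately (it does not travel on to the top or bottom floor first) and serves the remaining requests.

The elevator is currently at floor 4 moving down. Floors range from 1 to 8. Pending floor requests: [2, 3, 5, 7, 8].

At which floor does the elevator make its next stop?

Current floor: 4, direction: down
Requests above: [5, 7, 8]
Requests below: [2, 3]
Moving down and requests lie below → nearest below is max([2, 3]) = 3

Answer: 3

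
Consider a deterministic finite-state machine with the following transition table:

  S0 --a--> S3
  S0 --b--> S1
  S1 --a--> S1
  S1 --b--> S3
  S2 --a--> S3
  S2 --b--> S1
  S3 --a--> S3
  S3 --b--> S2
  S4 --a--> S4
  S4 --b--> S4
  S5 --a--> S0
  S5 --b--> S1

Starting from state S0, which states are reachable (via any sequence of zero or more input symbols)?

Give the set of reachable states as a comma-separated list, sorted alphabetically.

BFS from S0:
  visit S0: S0--a-->S3 (new), S0--b-->S1 (new)
  visit S3: S3--a-->S3 (seen), S3--b-->S2 (new)
  visit S1: S1--a-->S1 (seen), S1--b-->S3 (seen)
  visit S2: S2--a-->S3 (seen), S2--b-->S1 (seen)

Answer: S0, S1, S2, S3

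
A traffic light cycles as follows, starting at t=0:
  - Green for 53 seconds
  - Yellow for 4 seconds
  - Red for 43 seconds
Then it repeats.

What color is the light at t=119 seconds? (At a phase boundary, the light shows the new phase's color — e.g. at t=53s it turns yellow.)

Answer: green

Derivation:
Cycle length = 53 + 4 + 43 = 100s
t = 119, phase_t = 119 mod 100 = 19
19 < 53 (green end) → GREEN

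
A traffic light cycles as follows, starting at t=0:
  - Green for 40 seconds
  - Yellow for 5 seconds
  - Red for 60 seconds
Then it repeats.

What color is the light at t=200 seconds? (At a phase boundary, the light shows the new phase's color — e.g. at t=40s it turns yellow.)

Answer: red

Derivation:
Cycle length = 40 + 5 + 60 = 105s
t = 200, phase_t = 200 mod 105 = 95
95 >= 45 → RED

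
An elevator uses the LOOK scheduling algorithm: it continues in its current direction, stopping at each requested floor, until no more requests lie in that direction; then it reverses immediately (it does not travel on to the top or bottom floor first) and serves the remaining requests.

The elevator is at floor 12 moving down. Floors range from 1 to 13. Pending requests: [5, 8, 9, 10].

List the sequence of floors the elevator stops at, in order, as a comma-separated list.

Answer: 10, 9, 8, 5

Derivation:
Current: 12, moving DOWN
Serve below first (descending): [10, 9, 8, 5]
Then reverse, serve above (ascending): []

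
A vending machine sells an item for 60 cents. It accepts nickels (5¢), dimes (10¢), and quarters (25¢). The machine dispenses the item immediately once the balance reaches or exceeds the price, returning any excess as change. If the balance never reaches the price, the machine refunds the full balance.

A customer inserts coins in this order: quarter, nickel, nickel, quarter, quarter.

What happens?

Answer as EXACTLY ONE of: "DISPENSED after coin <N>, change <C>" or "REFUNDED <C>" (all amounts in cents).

Price: 60¢
Coin 1 (quarter, 25¢): balance = 25¢
Coin 2 (nickel, 5¢): balance = 30¢
Coin 3 (nickel, 5¢): balance = 35¢
Coin 4 (quarter, 25¢): balance = 60¢
  → balance >= price → DISPENSE, change = 60 - 60 = 0¢

Answer: DISPENSED after coin 4, change 0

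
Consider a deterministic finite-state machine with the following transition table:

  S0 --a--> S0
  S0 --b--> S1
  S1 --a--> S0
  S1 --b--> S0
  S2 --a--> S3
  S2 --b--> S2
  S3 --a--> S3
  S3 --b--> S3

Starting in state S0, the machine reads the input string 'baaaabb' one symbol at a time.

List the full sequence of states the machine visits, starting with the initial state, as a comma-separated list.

Answer: S0, S1, S0, S0, S0, S0, S1, S0

Derivation:
Start: S0
  read 'b': S0 --b--> S1
  read 'a': S1 --a--> S0
  read 'a': S0 --a--> S0
  read 'a': S0 --a--> S0
  read 'a': S0 --a--> S0
  read 'b': S0 --b--> S1
  read 'b': S1 --b--> S0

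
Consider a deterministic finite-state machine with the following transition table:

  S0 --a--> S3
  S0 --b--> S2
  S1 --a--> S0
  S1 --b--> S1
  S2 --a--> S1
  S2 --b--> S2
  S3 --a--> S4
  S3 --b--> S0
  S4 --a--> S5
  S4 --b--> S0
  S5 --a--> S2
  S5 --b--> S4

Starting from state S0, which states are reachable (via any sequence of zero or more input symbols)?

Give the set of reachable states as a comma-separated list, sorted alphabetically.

BFS from S0:
  visit S0: S0--a-->S3 (new), S0--b-->S2 (new)
  visit S3: S3--a-->S4 (new), S3--b-->S0 (seen)
  visit S2: S2--a-->S1 (new), S2--b-->S2 (seen)
  visit S4: S4--a-->S5 (new), S4--b-->S0 (seen)
  visit S1: S1--a-->S0 (seen), S1--b-->S1 (seen)
  visit S5: S5--a-->S2 (seen), S5--b-->S4 (seen)

Answer: S0, S1, S2, S3, S4, S5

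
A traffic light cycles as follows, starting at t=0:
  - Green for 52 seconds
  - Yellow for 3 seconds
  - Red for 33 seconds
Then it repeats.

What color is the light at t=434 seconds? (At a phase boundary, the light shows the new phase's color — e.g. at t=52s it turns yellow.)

Answer: red

Derivation:
Cycle length = 52 + 3 + 33 = 88s
t = 434, phase_t = 434 mod 88 = 82
82 >= 55 → RED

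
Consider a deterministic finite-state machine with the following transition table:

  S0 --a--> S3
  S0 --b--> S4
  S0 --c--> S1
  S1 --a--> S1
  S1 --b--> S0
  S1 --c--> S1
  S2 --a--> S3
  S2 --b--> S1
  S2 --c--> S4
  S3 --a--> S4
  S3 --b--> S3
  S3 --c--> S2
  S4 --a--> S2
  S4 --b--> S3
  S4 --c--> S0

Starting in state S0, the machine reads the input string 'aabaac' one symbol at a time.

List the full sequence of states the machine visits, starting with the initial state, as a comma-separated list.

Start: S0
  read 'a': S0 --a--> S3
  read 'a': S3 --a--> S4
  read 'b': S4 --b--> S3
  read 'a': S3 --a--> S4
  read 'a': S4 --a--> S2
  read 'c': S2 --c--> S4

Answer: S0, S3, S4, S3, S4, S2, S4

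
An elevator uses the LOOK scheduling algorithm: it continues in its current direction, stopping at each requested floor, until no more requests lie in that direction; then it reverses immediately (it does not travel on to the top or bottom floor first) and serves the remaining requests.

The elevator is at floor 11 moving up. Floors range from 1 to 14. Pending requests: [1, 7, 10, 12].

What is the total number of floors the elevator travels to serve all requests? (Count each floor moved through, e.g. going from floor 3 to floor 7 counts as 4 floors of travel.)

Answer: 12

Derivation:
Start at floor 11 moving up, LOOK stop order: [12, 10, 7, 1]
  11 → 12: |12-11| = 1, total = 1
  12 → 10: |10-12| = 2, total = 3
  10 → 7: |7-10| = 3, total = 6
  7 → 1: |1-7| = 6, total = 12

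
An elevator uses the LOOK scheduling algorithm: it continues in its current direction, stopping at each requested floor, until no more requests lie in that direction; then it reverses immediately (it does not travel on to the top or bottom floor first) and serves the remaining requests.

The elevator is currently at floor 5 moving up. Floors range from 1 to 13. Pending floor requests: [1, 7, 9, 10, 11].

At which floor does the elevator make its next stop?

Current floor: 5, direction: up
Requests above: [7, 9, 10, 11]
Requests below: [1]
Moving up and requests lie above → nearest above is min([7, 9, 10, 11]) = 7

Answer: 7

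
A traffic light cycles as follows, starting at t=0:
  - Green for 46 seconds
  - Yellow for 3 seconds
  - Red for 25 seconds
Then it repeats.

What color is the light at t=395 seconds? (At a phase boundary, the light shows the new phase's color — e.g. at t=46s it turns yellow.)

Cycle length = 46 + 3 + 25 = 74s
t = 395, phase_t = 395 mod 74 = 25
25 < 46 (green end) → GREEN

Answer: green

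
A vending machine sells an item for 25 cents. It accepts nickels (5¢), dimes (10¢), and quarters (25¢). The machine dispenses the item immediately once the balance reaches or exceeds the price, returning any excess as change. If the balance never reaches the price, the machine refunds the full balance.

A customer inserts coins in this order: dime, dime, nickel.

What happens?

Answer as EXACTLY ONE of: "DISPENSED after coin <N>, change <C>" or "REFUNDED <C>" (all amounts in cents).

Answer: DISPENSED after coin 3, change 0

Derivation:
Price: 25¢
Coin 1 (dime, 10¢): balance = 10¢
Coin 2 (dime, 10¢): balance = 20¢
Coin 3 (nickel, 5¢): balance = 25¢
  → balance >= price → DISPENSE, change = 25 - 25 = 0¢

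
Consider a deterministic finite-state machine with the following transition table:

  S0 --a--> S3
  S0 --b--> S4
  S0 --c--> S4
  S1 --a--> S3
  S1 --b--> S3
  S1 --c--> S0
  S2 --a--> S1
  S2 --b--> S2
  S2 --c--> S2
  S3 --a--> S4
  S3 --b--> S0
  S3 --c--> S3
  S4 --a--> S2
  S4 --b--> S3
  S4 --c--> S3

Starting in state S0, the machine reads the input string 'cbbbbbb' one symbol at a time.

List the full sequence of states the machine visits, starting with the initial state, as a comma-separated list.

Start: S0
  read 'c': S0 --c--> S4
  read 'b': S4 --b--> S3
  read 'b': S3 --b--> S0
  read 'b': S0 --b--> S4
  read 'b': S4 --b--> S3
  read 'b': S3 --b--> S0
  read 'b': S0 --b--> S4

Answer: S0, S4, S3, S0, S4, S3, S0, S4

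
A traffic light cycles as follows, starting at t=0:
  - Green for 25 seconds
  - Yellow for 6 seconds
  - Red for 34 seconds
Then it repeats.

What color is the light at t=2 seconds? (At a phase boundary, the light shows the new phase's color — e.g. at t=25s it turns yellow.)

Answer: green

Derivation:
Cycle length = 25 + 6 + 34 = 65s
t = 2, phase_t = 2 mod 65 = 2
2 < 25 (green end) → GREEN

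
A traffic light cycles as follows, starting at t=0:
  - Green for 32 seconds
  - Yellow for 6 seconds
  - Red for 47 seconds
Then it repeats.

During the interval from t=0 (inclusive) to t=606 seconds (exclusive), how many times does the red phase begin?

Answer: 7

Derivation:
Cycle = 32+6+47 = 85s
red phase starts at t = k*85 + 38 for k=0,1,2,...
Need k*85+38 < 606 → k < 6.682
k ∈ {0, ..., 6} → 7 starts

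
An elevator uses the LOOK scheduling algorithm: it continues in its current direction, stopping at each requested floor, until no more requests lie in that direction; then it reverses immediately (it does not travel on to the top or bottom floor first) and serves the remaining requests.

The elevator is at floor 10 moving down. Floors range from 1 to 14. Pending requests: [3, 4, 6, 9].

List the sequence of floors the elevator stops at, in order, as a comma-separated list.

Answer: 9, 6, 4, 3

Derivation:
Current: 10, moving DOWN
Serve below first (descending): [9, 6, 4, 3]
Then reverse, serve above (ascending): []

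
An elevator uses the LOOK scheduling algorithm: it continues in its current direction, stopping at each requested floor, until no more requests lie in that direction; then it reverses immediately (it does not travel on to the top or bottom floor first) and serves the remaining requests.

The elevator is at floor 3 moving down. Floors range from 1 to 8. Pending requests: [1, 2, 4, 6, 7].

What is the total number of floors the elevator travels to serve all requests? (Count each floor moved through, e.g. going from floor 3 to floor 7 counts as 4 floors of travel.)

Start at floor 3 moving down, LOOK stop order: [2, 1, 4, 6, 7]
  3 → 2: |2-3| = 1, total = 1
  2 → 1: |1-2| = 1, total = 2
  1 → 4: |4-1| = 3, total = 5
  4 → 6: |6-4| = 2, total = 7
  6 → 7: |7-6| = 1, total = 8

Answer: 8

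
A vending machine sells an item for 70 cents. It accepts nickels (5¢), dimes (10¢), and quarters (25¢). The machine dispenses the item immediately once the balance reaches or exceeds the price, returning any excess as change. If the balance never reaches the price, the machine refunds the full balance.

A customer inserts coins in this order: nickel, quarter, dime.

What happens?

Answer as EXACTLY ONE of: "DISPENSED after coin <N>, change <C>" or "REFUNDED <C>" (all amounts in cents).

Price: 70¢
Coin 1 (nickel, 5¢): balance = 5¢
Coin 2 (quarter, 25¢): balance = 30¢
Coin 3 (dime, 10¢): balance = 40¢
All coins inserted, balance 40¢ < price 70¢ → REFUND 40¢

Answer: REFUNDED 40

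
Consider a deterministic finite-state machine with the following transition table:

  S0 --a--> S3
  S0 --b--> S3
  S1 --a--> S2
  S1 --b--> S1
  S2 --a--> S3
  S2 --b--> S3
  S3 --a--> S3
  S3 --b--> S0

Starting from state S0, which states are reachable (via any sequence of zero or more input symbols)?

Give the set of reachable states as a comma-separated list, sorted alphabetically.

Answer: S0, S3

Derivation:
BFS from S0:
  visit S0: S0--a-->S3 (new), S0--b-->S3 (seen)
  visit S3: S3--a-->S3 (seen), S3--b-->S0 (seen)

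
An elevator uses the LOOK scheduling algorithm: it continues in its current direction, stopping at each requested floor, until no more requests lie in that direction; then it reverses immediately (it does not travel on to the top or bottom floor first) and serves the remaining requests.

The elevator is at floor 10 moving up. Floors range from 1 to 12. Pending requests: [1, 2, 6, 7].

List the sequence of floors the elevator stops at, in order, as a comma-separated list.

Current: 10, moving UP
Serve above first (ascending): []
Then reverse, serve below (descending): [7, 6, 2, 1]

Answer: 7, 6, 2, 1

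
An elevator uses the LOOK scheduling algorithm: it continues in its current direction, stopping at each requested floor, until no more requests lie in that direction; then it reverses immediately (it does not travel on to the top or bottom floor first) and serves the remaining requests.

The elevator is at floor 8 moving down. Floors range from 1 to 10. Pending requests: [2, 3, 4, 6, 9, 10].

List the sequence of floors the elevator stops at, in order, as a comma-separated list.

Current: 8, moving DOWN
Serve below first (descending): [6, 4, 3, 2]
Then reverse, serve above (ascending): [9, 10]

Answer: 6, 4, 3, 2, 9, 10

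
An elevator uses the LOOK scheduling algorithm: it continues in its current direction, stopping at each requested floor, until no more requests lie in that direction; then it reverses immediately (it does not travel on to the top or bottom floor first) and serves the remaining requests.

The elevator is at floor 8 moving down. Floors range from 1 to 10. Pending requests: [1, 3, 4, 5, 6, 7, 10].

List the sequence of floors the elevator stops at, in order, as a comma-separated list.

Current: 8, moving DOWN
Serve below first (descending): [7, 6, 5, 4, 3, 1]
Then reverse, serve above (ascending): [10]

Answer: 7, 6, 5, 4, 3, 1, 10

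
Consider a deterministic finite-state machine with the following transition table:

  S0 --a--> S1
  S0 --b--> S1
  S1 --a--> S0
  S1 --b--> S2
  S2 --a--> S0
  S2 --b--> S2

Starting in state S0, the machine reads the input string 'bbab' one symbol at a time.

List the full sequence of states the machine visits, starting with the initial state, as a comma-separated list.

Answer: S0, S1, S2, S0, S1

Derivation:
Start: S0
  read 'b': S0 --b--> S1
  read 'b': S1 --b--> S2
  read 'a': S2 --a--> S0
  read 'b': S0 --b--> S1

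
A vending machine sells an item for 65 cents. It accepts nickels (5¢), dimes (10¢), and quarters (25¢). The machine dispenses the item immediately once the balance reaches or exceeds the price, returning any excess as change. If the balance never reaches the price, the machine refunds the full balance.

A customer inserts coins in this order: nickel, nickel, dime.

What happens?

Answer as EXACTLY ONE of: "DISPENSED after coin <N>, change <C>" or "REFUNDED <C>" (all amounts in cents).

Answer: REFUNDED 20

Derivation:
Price: 65¢
Coin 1 (nickel, 5¢): balance = 5¢
Coin 2 (nickel, 5¢): balance = 10¢
Coin 3 (dime, 10¢): balance = 20¢
All coins inserted, balance 20¢ < price 65¢ → REFUND 20¢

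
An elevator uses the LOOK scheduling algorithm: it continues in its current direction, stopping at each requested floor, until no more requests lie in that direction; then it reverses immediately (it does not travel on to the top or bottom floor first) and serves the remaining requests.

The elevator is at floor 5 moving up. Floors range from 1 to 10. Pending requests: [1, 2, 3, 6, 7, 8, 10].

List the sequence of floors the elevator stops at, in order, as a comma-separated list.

Answer: 6, 7, 8, 10, 3, 2, 1

Derivation:
Current: 5, moving UP
Serve above first (ascending): [6, 7, 8, 10]
Then reverse, serve below (descending): [3, 2, 1]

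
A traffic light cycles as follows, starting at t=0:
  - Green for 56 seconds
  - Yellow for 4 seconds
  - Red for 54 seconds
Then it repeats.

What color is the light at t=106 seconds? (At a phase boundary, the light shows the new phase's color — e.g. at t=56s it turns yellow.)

Answer: red

Derivation:
Cycle length = 56 + 4 + 54 = 114s
t = 106, phase_t = 106 mod 114 = 106
106 >= 60 → RED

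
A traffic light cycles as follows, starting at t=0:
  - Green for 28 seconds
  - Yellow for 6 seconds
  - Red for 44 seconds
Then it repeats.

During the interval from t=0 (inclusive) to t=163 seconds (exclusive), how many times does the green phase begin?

Answer: 3

Derivation:
Cycle = 28+6+44 = 78s
green phase starts at t = k*78 + 0 for k=0,1,2,...
Need k*78+0 < 163 → k < 2.090
k ∈ {0, ..., 2} → 3 starts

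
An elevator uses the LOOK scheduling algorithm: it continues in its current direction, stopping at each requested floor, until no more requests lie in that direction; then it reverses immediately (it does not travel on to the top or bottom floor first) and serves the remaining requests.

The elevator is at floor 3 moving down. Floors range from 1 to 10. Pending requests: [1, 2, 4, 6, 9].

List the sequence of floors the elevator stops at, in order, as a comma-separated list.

Answer: 2, 1, 4, 6, 9

Derivation:
Current: 3, moving DOWN
Serve below first (descending): [2, 1]
Then reverse, serve above (ascending): [4, 6, 9]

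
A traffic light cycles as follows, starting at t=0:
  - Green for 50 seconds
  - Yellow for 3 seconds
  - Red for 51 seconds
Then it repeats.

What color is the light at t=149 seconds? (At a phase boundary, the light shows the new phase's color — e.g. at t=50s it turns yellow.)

Answer: green

Derivation:
Cycle length = 50 + 3 + 51 = 104s
t = 149, phase_t = 149 mod 104 = 45
45 < 50 (green end) → GREEN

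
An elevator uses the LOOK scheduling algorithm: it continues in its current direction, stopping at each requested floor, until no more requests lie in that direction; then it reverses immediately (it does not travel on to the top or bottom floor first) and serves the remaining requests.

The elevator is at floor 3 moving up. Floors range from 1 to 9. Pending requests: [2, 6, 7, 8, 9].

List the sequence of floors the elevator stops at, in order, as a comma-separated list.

Answer: 6, 7, 8, 9, 2

Derivation:
Current: 3, moving UP
Serve above first (ascending): [6, 7, 8, 9]
Then reverse, serve below (descending): [2]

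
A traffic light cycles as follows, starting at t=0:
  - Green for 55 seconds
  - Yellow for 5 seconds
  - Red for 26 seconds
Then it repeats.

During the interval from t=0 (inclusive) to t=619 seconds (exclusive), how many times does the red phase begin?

Answer: 7

Derivation:
Cycle = 55+5+26 = 86s
red phase starts at t = k*86 + 60 for k=0,1,2,...
Need k*86+60 < 619 → k < 6.500
k ∈ {0, ..., 6} → 7 starts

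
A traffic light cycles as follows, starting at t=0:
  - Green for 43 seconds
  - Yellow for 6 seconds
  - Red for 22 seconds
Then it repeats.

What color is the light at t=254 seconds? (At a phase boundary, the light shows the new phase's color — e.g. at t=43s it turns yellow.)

Answer: green

Derivation:
Cycle length = 43 + 6 + 22 = 71s
t = 254, phase_t = 254 mod 71 = 41
41 < 43 (green end) → GREEN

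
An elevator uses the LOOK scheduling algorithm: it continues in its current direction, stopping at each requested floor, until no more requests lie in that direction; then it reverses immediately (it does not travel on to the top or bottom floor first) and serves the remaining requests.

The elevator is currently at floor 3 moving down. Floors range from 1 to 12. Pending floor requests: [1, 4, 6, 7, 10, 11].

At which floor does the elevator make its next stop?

Answer: 1

Derivation:
Current floor: 3, direction: down
Requests above: [4, 6, 7, 10, 11]
Requests below: [1]
Moving down and requests lie below → nearest below is max([1]) = 1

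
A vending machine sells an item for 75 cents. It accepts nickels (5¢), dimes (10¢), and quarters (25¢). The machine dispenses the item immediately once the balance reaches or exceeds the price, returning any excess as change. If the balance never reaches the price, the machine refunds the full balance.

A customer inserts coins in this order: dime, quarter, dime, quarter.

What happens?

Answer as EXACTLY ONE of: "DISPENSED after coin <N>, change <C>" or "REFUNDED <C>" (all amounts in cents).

Answer: REFUNDED 70

Derivation:
Price: 75¢
Coin 1 (dime, 10¢): balance = 10¢
Coin 2 (quarter, 25¢): balance = 35¢
Coin 3 (dime, 10¢): balance = 45¢
Coin 4 (quarter, 25¢): balance = 70¢
All coins inserted, balance 70¢ < price 75¢ → REFUND 70¢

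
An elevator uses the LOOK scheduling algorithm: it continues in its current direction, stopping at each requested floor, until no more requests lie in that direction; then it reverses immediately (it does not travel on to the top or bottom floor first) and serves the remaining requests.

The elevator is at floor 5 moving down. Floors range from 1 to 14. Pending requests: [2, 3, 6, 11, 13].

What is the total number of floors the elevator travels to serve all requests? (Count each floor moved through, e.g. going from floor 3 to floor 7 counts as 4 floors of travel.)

Answer: 14

Derivation:
Start at floor 5 moving down, LOOK stop order: [3, 2, 6, 11, 13]
  5 → 3: |3-5| = 2, total = 2
  3 → 2: |2-3| = 1, total = 3
  2 → 6: |6-2| = 4, total = 7
  6 → 11: |11-6| = 5, total = 12
  11 → 13: |13-11| = 2, total = 14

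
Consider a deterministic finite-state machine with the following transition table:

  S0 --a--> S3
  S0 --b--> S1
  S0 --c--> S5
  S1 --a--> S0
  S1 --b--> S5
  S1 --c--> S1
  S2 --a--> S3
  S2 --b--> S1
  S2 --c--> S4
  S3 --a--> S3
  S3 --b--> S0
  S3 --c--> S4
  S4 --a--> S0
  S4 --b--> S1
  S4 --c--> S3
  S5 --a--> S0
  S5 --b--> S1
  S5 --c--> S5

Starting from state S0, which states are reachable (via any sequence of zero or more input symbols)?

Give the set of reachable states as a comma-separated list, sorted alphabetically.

Answer: S0, S1, S3, S4, S5

Derivation:
BFS from S0:
  visit S0: S0--a-->S3 (new), S0--b-->S1 (new), S0--c-->S5 (new)
  visit S3: S3--a-->S3 (seen), S3--b-->S0 (seen), S3--c-->S4 (new)
  visit S1: S1--a-->S0 (seen), S1--b-->S5 (seen), S1--c-->S1 (seen)
  visit S5: S5--a-->S0 (seen), S5--b-->S1 (seen), S5--c-->S5 (seen)
  visit S4: S4--a-->S0 (seen), S4--b-->S1 (seen), S4--c-->S3 (seen)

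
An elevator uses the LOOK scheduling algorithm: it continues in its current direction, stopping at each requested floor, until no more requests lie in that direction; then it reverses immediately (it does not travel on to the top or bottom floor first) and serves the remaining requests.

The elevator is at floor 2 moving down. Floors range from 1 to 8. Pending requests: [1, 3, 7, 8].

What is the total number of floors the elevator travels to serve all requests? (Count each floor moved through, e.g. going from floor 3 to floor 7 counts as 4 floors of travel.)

Answer: 8

Derivation:
Start at floor 2 moving down, LOOK stop order: [1, 3, 7, 8]
  2 → 1: |1-2| = 1, total = 1
  1 → 3: |3-1| = 2, total = 3
  3 → 7: |7-3| = 4, total = 7
  7 → 8: |8-7| = 1, total = 8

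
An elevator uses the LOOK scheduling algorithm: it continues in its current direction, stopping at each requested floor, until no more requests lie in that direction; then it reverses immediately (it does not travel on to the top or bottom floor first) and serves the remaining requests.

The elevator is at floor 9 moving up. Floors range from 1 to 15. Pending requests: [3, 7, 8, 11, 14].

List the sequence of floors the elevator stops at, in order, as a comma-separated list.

Answer: 11, 14, 8, 7, 3

Derivation:
Current: 9, moving UP
Serve above first (ascending): [11, 14]
Then reverse, serve below (descending): [8, 7, 3]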